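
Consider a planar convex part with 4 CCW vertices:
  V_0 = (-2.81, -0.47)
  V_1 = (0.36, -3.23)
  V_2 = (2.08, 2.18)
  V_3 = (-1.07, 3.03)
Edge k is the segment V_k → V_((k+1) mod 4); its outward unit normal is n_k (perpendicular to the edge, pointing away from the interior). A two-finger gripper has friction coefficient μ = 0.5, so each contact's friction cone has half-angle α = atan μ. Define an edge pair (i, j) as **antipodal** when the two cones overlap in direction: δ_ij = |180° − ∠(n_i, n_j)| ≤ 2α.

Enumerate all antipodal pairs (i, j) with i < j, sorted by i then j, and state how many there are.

count = 2; pairs: (0,2), (1,3)

α = atan 0.5 = 26.57°;  2α = 53.13°
n_0 = (-0.6566, -0.7542)
n_1 = (+0.9530, -0.3030)
n_2 = (+0.2605, +0.9655)
n_3 = (-0.8954, +0.4452)
  (0,1): δ = 66.59°  ·
  (0,2): δ = 25.94°  ✓
  (0,3): δ = 104.61°  ·
  (1,2): δ = 87.46°  ·
  (1,3): δ = 8.80°  ✓
  (2,3): δ = 101.33°  ·
antipodal pairs: 2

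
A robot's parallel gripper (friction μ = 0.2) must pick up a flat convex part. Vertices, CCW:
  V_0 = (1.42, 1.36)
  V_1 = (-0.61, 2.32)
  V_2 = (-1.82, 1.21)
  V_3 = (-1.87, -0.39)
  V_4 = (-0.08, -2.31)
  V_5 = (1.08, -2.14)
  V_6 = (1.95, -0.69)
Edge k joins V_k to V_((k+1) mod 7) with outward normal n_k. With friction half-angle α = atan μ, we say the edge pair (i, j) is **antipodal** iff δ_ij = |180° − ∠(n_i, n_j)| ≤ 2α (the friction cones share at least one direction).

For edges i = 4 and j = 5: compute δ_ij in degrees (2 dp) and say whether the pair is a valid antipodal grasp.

δ = 129.30°, invalid

α = atan 0.2 = 11.31°;  2α = 22.62°
edge 4: e_4 = (+1.16, +0.17);  n_4 = (+0.1450, -0.9894)
edge 5: e_5 = (+0.87, +1.45);  n_5 = (+0.8575, -0.5145)
∠(n_4, n_5) = 50.70°
δ = |180° − 50.70°| = 129.30°
129.30° > 2α = 22.62°  →  invalid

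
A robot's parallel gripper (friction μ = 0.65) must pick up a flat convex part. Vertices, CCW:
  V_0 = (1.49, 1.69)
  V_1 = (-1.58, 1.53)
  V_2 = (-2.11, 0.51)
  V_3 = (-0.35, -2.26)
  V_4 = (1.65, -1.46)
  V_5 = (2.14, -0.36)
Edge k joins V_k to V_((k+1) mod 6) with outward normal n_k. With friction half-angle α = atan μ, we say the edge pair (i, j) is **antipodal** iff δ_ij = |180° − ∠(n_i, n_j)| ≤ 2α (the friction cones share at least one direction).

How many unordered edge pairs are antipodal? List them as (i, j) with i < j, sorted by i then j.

count = 8; pairs: (0,2), (0,3), (0,4), (1,3), (1,4), (1,5), (2,4), (2,5)

α = atan 0.65 = 33.02°;  2α = 66.05°
n_0 = (-0.0520, +0.9986)
n_1 = (-0.8874, +0.4611)
n_2 = (-0.8440, -0.5363)
n_3 = (+0.3714, -0.9285)
n_4 = (+0.9135, -0.4069)
n_5 = (+0.9532, +0.3022)
  (0,1): δ = 120.44°  ·
  (0,2): δ = 60.55°  ✓
  (0,3): δ = 18.82°  ✓
  (0,4): δ = 63.01°  ✓
  (0,5): δ = 104.61°  ·
  (1,2): δ = 120.11°  ·
  (1,3): δ = 40.74°  ✓
  (1,4): δ = 3.45°  ✓
  (1,5): δ = 45.05°  ✓
  (2,3): δ = 100.63°  ·
  (2,4): δ = 56.44°  ✓
  (2,5): δ = 14.84°  ✓
  (3,4): δ = 135.81°  ·
  (3,5): δ = 94.21°  ·
  (4,5): δ = 138.40°  ·
antipodal pairs: 8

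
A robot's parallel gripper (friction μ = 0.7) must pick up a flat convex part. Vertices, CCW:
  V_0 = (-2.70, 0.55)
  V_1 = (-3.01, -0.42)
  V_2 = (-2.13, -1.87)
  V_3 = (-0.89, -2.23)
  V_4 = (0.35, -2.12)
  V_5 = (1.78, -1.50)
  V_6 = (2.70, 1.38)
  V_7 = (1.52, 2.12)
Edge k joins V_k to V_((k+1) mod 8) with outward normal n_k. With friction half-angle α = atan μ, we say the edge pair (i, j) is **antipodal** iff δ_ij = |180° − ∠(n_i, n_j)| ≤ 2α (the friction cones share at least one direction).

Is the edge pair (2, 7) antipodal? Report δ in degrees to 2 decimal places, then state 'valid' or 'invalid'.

α = atan 0.7 = 34.99°;  2α = 69.98°
edge 2: e_2 = (+1.24, -0.36);  n_2 = (-0.2788, -0.9603)
edge 7: e_7 = (-4.22, -1.57);  n_7 = (-0.3487, +0.9372)
∠(n_2, n_7) = 143.40°
δ = |180° − 143.40°| = 36.60°
36.60° ≤ 2α = 69.98°  →  valid

δ = 36.60°, valid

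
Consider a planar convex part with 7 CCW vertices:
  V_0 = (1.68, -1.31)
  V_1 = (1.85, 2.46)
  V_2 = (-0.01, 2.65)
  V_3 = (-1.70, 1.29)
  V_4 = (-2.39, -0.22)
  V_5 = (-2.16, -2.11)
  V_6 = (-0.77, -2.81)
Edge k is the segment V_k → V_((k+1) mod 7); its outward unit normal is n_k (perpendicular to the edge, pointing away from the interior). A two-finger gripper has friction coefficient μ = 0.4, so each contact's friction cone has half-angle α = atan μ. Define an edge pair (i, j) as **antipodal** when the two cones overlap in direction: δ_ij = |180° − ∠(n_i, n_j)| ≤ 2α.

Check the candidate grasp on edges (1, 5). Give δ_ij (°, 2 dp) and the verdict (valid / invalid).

α = atan 0.4 = 21.80°;  2α = 43.60°
edge 1: e_1 = (-1.86, +0.19);  n_1 = (+0.1016, +0.9948)
edge 5: e_5 = (+1.39, -0.70);  n_5 = (-0.4498, -0.8931)
∠(n_1, n_5) = 159.10°
δ = |180° − 159.10°| = 20.90°
20.90° ≤ 2α = 43.60°  →  valid

δ = 20.90°, valid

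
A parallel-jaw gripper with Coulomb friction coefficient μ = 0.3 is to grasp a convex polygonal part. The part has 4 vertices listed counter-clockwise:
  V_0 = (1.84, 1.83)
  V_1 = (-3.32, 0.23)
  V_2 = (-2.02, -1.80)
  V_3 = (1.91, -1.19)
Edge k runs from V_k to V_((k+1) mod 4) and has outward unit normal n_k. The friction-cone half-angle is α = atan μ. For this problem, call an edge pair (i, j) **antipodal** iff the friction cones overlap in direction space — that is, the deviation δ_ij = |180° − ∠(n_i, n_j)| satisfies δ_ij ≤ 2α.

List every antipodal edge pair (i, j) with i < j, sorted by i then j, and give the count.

count = 2; pairs: (0,2), (1,3)

α = atan 0.3 = 16.70°;  2α = 33.40°
n_0 = (-0.2962, +0.9551)
n_1 = (-0.8421, -0.5393)
n_2 = (+0.1534, -0.9882)
n_3 = (+0.9997, +0.0232)
  (0,1): δ = 74.59°  ·
  (0,2): δ = 8.40°  ✓
  (0,3): δ = 74.10°  ·
  (1,2): δ = 113.81°  ·
  (1,3): δ = 31.31°  ✓
  (2,3): δ = 97.50°  ·
antipodal pairs: 2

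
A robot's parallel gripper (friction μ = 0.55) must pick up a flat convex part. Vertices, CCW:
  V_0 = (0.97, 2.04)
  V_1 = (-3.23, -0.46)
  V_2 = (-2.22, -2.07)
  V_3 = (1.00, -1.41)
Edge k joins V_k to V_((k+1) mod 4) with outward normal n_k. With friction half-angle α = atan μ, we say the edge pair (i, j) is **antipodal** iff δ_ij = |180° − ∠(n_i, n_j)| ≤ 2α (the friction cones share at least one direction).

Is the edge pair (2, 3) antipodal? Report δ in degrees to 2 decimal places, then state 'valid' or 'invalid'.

δ = 101.09°, invalid

α = atan 0.55 = 28.81°;  2α = 57.62°
edge 2: e_2 = (+3.22, +0.66);  n_2 = (+0.2008, -0.9796)
edge 3: e_3 = (-0.03, +3.45);  n_3 = (+1.0000, +0.0087)
∠(n_2, n_3) = 78.91°
δ = |180° − 78.91°| = 101.09°
101.09° > 2α = 57.62°  →  invalid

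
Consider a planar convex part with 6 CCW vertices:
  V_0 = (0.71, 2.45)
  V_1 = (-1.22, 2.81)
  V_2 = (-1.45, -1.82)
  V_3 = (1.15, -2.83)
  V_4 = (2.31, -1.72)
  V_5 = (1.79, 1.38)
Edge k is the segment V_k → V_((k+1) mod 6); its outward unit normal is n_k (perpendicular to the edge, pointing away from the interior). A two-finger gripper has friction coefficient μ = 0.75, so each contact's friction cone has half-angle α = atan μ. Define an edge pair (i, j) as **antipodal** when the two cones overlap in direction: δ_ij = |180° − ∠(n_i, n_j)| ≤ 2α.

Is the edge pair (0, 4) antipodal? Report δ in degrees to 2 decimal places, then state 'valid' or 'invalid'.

α = atan 0.75 = 36.87°;  2α = 73.74°
edge 0: e_0 = (-1.93, +0.36);  n_0 = (+0.1834, +0.9830)
edge 4: e_4 = (-0.52, +3.10);  n_4 = (+0.9862, +0.1654)
∠(n_0, n_4) = 69.91°
δ = |180° − 69.91°| = 110.09°
110.09° > 2α = 73.74°  →  invalid

δ = 110.09°, invalid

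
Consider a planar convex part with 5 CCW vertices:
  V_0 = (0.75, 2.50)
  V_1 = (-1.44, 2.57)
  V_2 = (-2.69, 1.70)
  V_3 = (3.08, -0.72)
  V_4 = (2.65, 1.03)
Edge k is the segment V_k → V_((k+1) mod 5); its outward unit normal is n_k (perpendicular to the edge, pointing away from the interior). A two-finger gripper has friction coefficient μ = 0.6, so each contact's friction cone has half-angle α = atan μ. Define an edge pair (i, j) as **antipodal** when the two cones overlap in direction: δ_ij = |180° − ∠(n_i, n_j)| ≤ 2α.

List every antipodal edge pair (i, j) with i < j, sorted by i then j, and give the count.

α = atan 0.6 = 30.96°;  2α = 61.93°
n_0 = (+0.0319, +0.9995)
n_1 = (-0.5713, +0.8208)
n_2 = (-0.3868, -0.9222)
n_3 = (+0.9711, +0.2386)
n_4 = (+0.6119, +0.7909)
  (0,1): δ = 143.33°  ·
  (0,2): δ = 20.92°  ✓
  (0,3): δ = 105.64°  ·
  (0,4): δ = 144.10°  ·
  (1,2): δ = 57.59°  ✓
  (1,3): δ = 68.97°  ·
  (1,4): δ = 107.43°  ·
  (2,3): δ = 53.44°  ✓
  (2,4): δ = 14.97°  ✓
  (3,4): δ = 141.53°  ·
antipodal pairs: 4

count = 4; pairs: (0,2), (1,2), (2,3), (2,4)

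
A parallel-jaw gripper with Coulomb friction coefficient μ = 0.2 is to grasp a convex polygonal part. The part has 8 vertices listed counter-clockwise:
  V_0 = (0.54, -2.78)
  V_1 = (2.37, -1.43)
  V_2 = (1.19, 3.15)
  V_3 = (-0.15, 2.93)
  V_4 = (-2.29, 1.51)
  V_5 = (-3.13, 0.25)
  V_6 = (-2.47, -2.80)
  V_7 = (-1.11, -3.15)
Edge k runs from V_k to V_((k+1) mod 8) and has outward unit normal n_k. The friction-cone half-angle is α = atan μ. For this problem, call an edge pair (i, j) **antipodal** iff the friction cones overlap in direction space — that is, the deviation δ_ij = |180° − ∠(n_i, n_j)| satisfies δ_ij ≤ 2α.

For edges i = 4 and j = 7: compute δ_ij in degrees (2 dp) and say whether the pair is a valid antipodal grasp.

α = atan 0.2 = 11.31°;  2α = 22.62°
edge 4: e_4 = (-0.84, -1.26);  n_4 = (-0.8321, +0.5547)
edge 7: e_7 = (+1.65, +0.37);  n_7 = (+0.2188, -0.9758)
∠(n_4, n_7) = 136.33°
δ = |180° − 136.33°| = 43.67°
43.67° > 2α = 22.62°  →  invalid

δ = 43.67°, invalid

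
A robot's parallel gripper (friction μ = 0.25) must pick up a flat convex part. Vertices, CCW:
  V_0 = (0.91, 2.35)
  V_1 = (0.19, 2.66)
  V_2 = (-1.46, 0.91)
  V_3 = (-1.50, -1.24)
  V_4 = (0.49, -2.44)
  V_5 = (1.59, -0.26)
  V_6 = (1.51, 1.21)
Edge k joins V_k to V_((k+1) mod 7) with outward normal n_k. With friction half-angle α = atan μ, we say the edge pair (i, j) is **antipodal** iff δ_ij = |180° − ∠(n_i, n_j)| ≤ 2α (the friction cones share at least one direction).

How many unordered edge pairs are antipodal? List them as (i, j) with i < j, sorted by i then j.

α = atan 0.25 = 14.04°;  2α = 28.07°
n_0 = (+0.3955, +0.9185)
n_1 = (-0.7276, +0.6860)
n_2 = (-0.9998, +0.0186)
n_3 = (-0.5164, -0.8564)
n_4 = (+0.8928, -0.4505)
n_5 = (+0.9985, +0.0543)
n_6 = (+0.8849, +0.4657)
  (0,1): δ = 110.02°  ·
  (0,2): δ = 67.77°  ·
  (0,3): δ = 7.80°  ✓
  (0,4): δ = 86.52°  ·
  (0,5): δ = 116.41°  ·
  (0,6): δ = 141.05°  ·
  (1,2): δ = 137.75°  ·
  (1,3): δ = 77.78°  ·
  (1,4): δ = 16.54°  ✓
  (1,5): δ = 46.43°  ·
  (1,6): δ = 71.07°  ·
  (2,3): δ = 120.02°  ·
  (2,4): δ = 25.71°  ✓
  (2,5): δ = 4.18°  ✓
  (2,6): δ = 28.82°  ·
  (3,4): δ = 85.68°  ·
  (3,5): δ = 55.79°  ·
  (3,6): δ = 31.15°  ·
  (4,5): δ = 150.11°  ·
  (4,6): δ = 125.47°  ·
  (5,6): δ = 155.36°  ·
antipodal pairs: 4

count = 4; pairs: (0,3), (1,4), (2,4), (2,5)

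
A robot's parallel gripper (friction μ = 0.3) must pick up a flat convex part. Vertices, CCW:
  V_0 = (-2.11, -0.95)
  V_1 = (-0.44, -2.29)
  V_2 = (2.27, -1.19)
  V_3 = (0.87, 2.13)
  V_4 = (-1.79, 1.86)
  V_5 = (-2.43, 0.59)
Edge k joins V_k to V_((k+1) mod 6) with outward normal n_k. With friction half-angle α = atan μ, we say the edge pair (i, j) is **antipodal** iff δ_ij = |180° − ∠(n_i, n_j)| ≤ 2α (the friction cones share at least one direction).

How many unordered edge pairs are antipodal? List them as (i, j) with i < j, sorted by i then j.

count = 3; pairs: (0,2), (1,3), (2,5)

α = atan 0.3 = 16.70°;  2α = 33.40°
n_0 = (-0.6258, -0.7800)
n_1 = (+0.3761, -0.9266)
n_2 = (+0.9214, +0.3886)
n_3 = (-0.1010, +0.9949)
n_4 = (-0.8930, +0.4500)
n_5 = (-0.9791, -0.2034)
  (0,1): δ = 119.16°  ·
  (0,2): δ = 28.39°  ✓
  (0,3): δ = 44.54°  ·
  (0,4): δ = 102.00°  ·
  (0,5): δ = 140.48°  ·
  (1,2): δ = 89.23°  ·
  (1,3): δ = 16.30°  ✓
  (1,4): δ = 41.16°  ·
  (1,5): δ = 79.65°  ·
  (2,3): δ = 107.07°  ·
  (2,4): δ = 49.61°  ·
  (2,5): δ = 11.13°  ✓
  (3,4): δ = 122.54°  ·
  (3,5): δ = 84.06°  ·
  (4,5): δ = 141.52°  ·
antipodal pairs: 3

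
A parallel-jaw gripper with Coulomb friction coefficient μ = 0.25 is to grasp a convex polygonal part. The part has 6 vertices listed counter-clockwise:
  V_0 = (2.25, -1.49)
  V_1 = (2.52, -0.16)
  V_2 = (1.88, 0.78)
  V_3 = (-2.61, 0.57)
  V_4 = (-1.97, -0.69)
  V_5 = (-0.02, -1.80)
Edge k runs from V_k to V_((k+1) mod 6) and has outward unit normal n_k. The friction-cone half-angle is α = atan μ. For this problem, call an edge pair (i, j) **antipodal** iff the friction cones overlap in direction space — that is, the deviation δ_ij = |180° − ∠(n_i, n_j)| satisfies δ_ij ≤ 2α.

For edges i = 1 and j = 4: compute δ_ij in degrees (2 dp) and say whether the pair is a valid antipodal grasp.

α = atan 0.25 = 14.04°;  2α = 28.07°
edge 1: e_1 = (-0.64, +0.94);  n_1 = (+0.8266, +0.5628)
edge 4: e_4 = (+1.95, -1.11);  n_4 = (-0.4947, -0.8691)
∠(n_1, n_4) = 153.90°
δ = |180° − 153.90°| = 26.10°
26.10° ≤ 2α = 28.07°  →  valid

δ = 26.10°, valid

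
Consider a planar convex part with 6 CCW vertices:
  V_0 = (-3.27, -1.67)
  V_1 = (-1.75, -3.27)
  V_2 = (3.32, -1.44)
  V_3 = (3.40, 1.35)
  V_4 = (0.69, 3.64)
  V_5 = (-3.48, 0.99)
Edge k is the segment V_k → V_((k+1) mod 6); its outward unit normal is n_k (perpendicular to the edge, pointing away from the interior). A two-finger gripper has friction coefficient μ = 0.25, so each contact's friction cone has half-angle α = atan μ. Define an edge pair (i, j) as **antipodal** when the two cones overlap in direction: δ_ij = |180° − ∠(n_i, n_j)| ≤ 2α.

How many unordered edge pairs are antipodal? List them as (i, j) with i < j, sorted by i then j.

count = 3; pairs: (0,3), (1,4), (2,5)

α = atan 0.25 = 14.04°;  2α = 28.07°
n_0 = (-0.7250, -0.6887)
n_1 = (+0.3395, -0.9406)
n_2 = (+0.9996, -0.0287)
n_3 = (+0.6454, +0.7638)
n_4 = (-0.5364, +0.8440)
n_5 = (-0.9969, -0.0787)
  (0,1): δ = 113.68°  ·
  (0,2): δ = 45.17°  ·
  (0,3): δ = 6.27°  ✓
  (0,4): δ = 78.90°  ·
  (0,5): δ = 140.98°  ·
  (1,2): δ = 111.49°  ·
  (1,3): δ = 60.05°  ·
  (1,4): δ = 12.59°  ✓
  (1,5): δ = 74.67°  ·
  (2,3): δ = 128.56°  ·
  (2,4): δ = 55.92°  ·
  (2,5): δ = 6.16°  ✓
  (3,4): δ = 107.37°  ·
  (3,5): δ = 45.29°  ·
  (4,5): δ = 117.92°  ·
antipodal pairs: 3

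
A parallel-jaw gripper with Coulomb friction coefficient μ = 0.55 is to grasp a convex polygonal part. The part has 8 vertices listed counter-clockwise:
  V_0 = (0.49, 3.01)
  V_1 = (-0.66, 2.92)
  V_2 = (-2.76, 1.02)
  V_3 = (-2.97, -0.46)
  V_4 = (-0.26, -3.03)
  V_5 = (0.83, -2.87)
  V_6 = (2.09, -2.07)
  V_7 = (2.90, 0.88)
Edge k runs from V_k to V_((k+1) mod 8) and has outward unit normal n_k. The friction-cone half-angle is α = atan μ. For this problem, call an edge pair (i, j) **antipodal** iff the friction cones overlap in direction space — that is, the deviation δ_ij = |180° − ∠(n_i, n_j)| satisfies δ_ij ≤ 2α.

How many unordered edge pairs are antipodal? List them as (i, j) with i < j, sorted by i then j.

count = 11; pairs: (0,3), (0,4), (0,5), (1,4), (1,5), (1,6), (2,5), (2,6), (2,7), (3,7), (4,7)

α = atan 0.55 = 28.81°;  2α = 57.62°
n_0 = (-0.0780, +0.9970)
n_1 = (-0.6709, +0.7415)
n_2 = (-0.9901, +0.1405)
n_3 = (-0.6881, -0.7256)
n_4 = (+0.1452, -0.9894)
n_5 = (+0.5360, -0.8442)
n_6 = (+0.9643, -0.2648)
n_7 = (+0.6622, +0.7493)
  (0,1): δ = 142.34°  ·
  (0,2): δ = 102.55°  ·
  (0,3): δ = 47.96°  ✓
  (0,4): δ = 3.88°  ✓
  (0,5): δ = 27.94°  ✓
  (0,6): δ = 70.17°  ·
  (0,7): δ = 134.05°  ·
  (1,2): δ = 140.21°  ·
  (1,3): δ = 85.62°  ·
  (1,4): δ = 33.79°  ✓
  (1,5): δ = 9.73°  ✓
  (1,6): δ = 32.51°  ✓
  (1,7): δ = 96.39°  ·
  (2,3): δ = 125.41°  ·
  (2,4): δ = 73.57°  ·
  (2,5): δ = 49.51°  ✓
  (2,6): δ = 7.28°  ✓
  (2,7): δ = 56.61°  ✓
  (3,4): δ = 128.17°  ·
  (3,5): δ = 104.11°  ·
  (3,6): δ = 61.87°  ·
  (3,7): δ = 2.01°  ✓
  (4,5): δ = 155.94°  ·
  (4,6): δ = 113.70°  ·
  (4,7): δ = 49.82°  ✓
  (5,6): δ = 137.77°  ·
  (5,7): δ = 73.88°  ·
  (6,7): δ = 116.12°  ·
antipodal pairs: 11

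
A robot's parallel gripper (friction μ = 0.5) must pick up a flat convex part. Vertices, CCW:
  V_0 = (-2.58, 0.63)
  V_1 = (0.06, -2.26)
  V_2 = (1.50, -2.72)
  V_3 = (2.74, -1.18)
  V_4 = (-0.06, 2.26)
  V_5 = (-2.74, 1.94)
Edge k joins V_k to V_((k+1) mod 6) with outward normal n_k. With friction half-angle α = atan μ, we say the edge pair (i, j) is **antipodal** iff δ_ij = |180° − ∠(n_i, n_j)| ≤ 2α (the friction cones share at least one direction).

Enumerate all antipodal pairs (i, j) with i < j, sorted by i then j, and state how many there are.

count = 6; pairs: (0,3), (1,3), (1,4), (2,4), (2,5), (3,5)

α = atan 0.5 = 26.57°;  2α = 53.13°
n_0 = (-0.7383, -0.6745)
n_1 = (-0.3043, -0.9526)
n_2 = (+0.7789, -0.6272)
n_3 = (+0.7756, +0.6313)
n_4 = (-0.1186, +0.9929)
n_5 = (-0.9926, -0.1212)
  (0,1): δ = 150.13°  ·
  (0,2): δ = 81.25°  ·
  (0,3): δ = 3.27°  ✓
  (0,4): δ = 54.40°  ·
  (0,5): δ = 144.55°  ·
  (1,2): δ = 111.13°  ·
  (1,3): δ = 33.14°  ✓
  (1,4): δ = 24.52°  ✓
  (1,5): δ = 114.68°  ·
  (2,3): δ = 102.02°  ·
  (2,4): δ = 44.35°  ✓
  (2,5): δ = 45.80°  ✓
  (3,4): δ = 122.33°  ·
  (3,5): δ = 32.18°  ✓
  (4,5): δ = 89.85°  ·
antipodal pairs: 6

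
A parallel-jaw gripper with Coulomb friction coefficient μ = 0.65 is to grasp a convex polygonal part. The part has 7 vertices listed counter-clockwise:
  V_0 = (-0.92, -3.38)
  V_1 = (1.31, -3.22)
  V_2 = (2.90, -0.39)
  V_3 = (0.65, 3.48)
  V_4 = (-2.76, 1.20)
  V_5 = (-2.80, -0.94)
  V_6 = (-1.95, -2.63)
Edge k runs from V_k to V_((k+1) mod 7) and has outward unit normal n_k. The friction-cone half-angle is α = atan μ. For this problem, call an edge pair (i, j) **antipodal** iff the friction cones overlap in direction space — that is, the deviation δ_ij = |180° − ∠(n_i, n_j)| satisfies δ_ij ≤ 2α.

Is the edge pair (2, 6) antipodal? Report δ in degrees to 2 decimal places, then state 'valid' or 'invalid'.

δ = 23.77°, valid

α = atan 0.65 = 33.02°;  2α = 66.05°
edge 2: e_2 = (-2.25, +3.87);  n_2 = (+0.8645, +0.5026)
edge 6: e_6 = (+1.03, -0.75);  n_6 = (-0.5886, -0.8084)
∠(n_2, n_6) = 156.23°
δ = |180° − 156.23°| = 23.77°
23.77° ≤ 2α = 66.05°  →  valid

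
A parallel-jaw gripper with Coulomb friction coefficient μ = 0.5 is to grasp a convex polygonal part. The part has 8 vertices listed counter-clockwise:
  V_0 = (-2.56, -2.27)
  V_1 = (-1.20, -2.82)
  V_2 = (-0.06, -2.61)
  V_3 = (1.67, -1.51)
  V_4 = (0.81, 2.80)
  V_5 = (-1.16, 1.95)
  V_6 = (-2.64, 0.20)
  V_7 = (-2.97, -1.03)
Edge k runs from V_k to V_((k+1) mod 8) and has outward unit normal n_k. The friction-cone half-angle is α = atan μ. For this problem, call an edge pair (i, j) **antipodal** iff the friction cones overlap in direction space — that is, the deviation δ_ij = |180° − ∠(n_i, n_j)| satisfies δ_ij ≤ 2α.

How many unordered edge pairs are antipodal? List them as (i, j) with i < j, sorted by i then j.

α = atan 0.5 = 26.57°;  2α = 53.13°
n_0 = (-0.3749, -0.9271)
n_1 = (+0.1812, -0.9835)
n_2 = (+0.5366, -0.8439)
n_3 = (+0.9807, +0.1957)
n_4 = (-0.3962, +0.9182)
n_5 = (-0.7636, +0.6457)
n_6 = (-0.9658, +0.2591)
n_7 = (-0.9494, -0.3139)
  (0,1): δ = 147.54°  ·
  (0,2): δ = 125.53°  ·
  (0,3): δ = 56.70°  ·
  (0,4): δ = 45.36°  ✓
  (0,5): δ = 71.80°  ·
  (0,6): δ = 97.00°  ·
  (0,7): δ = 130.32°  ·
  (1,2): δ = 157.99°  ·
  (1,3): δ = 89.15°  ·
  (1,4): δ = 12.90°  ✓
  (1,5): δ = 39.34°  ✓
  (1,6): δ = 64.54°  ·
  (1,7): δ = 97.86°  ·
  (2,3): δ = 111.17°  ·
  (2,4): δ = 9.11°  ✓
  (2,5): δ = 17.33°  ✓
  (2,6): δ = 42.53°  ✓
  (2,7): δ = 75.85°  ·
  (3,4): δ = 77.95°  ·
  (3,5): δ = 51.51°  ✓
  (3,6): δ = 26.30°  ✓
  (3,7): δ = 7.01°  ✓
  (4,5): δ = 153.56°  ·
  (4,6): δ = 128.36°  ·
  (4,7): δ = 95.04°  ·
  (5,6): δ = 154.80°  ·
  (5,7): δ = 121.48°  ·
  (6,7): δ = 146.69°  ·
antipodal pairs: 9

count = 9; pairs: (0,4), (1,4), (1,5), (2,4), (2,5), (2,6), (3,5), (3,6), (3,7)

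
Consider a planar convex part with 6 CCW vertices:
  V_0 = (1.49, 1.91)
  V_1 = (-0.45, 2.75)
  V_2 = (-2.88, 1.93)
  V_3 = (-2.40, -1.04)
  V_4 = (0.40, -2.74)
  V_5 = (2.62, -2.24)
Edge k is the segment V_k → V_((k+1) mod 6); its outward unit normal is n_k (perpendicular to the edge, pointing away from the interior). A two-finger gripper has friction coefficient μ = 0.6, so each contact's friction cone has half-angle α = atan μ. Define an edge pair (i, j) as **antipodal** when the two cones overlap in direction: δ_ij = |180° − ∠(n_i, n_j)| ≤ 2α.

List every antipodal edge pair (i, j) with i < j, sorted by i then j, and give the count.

count = 7; pairs: (0,2), (0,3), (0,4), (1,3), (1,4), (2,5), (3,5)

α = atan 0.6 = 30.96°;  2α = 61.93°
n_0 = (+0.3973, +0.9177)
n_1 = (-0.3197, +0.9475)
n_2 = (-0.9872, -0.1595)
n_3 = (-0.5190, -0.8548)
n_4 = (+0.2197, -0.9756)
n_5 = (+0.9649, +0.2627)
  (0,1): δ = 137.94°  ·
  (0,2): δ = 57.41°  ✓
  (0,3): δ = 7.85°  ✓
  (0,4): δ = 36.10°  ✓
  (0,5): δ = 128.64°  ·
  (1,2): δ = 99.47°  ·
  (1,3): δ = 49.91°  ✓
  (1,4): δ = 5.95°  ✓
  (1,5): δ = 86.58°  ·
  (2,3): δ = 130.44°  ·
  (2,4): δ = 86.49°  ·
  (2,5): δ = 6.05°  ✓
  (3,4): δ = 136.04°  ·
  (3,5): δ = 43.50°  ✓
  (4,5): δ = 87.46°  ·
antipodal pairs: 7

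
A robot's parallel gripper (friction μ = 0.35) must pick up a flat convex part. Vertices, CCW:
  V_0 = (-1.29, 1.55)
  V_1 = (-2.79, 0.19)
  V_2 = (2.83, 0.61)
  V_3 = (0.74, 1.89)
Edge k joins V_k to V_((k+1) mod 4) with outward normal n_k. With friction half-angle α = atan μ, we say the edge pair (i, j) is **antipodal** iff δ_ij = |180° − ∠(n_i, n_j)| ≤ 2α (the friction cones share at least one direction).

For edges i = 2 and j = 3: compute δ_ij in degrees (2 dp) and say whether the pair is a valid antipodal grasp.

δ = 139.01°, invalid

α = atan 0.35 = 19.29°;  2α = 38.58°
edge 2: e_2 = (-2.09, +1.28);  n_2 = (+0.5223, +0.8528)
edge 3: e_3 = (-2.03, -0.34);  n_3 = (-0.1652, +0.9863)
∠(n_2, n_3) = 40.99°
δ = |180° − 40.99°| = 139.01°
139.01° > 2α = 38.58°  →  invalid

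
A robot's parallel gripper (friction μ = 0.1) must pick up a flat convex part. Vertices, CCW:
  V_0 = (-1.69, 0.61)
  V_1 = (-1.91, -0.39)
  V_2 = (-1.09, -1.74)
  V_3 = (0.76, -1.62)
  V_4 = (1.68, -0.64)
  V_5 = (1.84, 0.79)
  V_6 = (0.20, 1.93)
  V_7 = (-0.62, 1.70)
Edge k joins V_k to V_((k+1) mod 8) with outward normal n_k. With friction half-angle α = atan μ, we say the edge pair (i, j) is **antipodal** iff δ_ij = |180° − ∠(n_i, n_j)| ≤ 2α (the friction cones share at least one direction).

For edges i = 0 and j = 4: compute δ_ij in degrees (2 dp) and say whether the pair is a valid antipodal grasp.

δ = 6.02°, valid

α = atan 0.1 = 5.71°;  2α = 11.42°
edge 0: e_0 = (-0.22, -1.00);  n_0 = (-0.9766, +0.2149)
edge 4: e_4 = (+0.16, +1.43);  n_4 = (+0.9938, -0.1112)
∠(n_0, n_4) = 173.98°
δ = |180° − 173.98°| = 6.02°
6.02° ≤ 2α = 11.42°  →  valid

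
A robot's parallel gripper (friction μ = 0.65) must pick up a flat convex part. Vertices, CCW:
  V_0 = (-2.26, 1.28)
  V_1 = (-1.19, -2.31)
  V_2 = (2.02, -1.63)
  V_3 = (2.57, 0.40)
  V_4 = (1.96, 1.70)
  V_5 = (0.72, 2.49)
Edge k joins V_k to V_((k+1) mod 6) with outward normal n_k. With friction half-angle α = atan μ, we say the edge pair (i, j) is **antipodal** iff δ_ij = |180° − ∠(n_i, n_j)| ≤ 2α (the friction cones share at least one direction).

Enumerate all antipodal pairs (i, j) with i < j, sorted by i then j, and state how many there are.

α = atan 0.65 = 33.02°;  2α = 66.05°
n_0 = (-0.9583, -0.2856)
n_1 = (+0.2072, -0.9783)
n_2 = (+0.9652, -0.2615)
n_3 = (+0.9053, +0.4248)
n_4 = (+0.5373, +0.8434)
n_5 = (-0.3762, +0.9265)
  (0,1): δ = 94.64°  ·
  (0,2): δ = 31.76°  ✓
  (0,3): δ = 8.54°  ✓
  (0,4): δ = 40.90°  ✓
  (0,5): δ = 95.50°  ·
  (1,2): δ = 117.12°  ·
  (1,3): δ = 76.82°  ·
  (1,4): δ = 44.46°  ✓
  (1,5): δ = 10.14°  ✓
  (2,3): δ = 139.70°  ·
  (2,4): δ = 107.34°  ·
  (2,5): δ = 52.74°  ✓
  (3,4): δ = 147.64°  ·
  (3,5): δ = 93.04°  ·
  (4,5): δ = 125.40°  ·
antipodal pairs: 6

count = 6; pairs: (0,2), (0,3), (0,4), (1,4), (1,5), (2,5)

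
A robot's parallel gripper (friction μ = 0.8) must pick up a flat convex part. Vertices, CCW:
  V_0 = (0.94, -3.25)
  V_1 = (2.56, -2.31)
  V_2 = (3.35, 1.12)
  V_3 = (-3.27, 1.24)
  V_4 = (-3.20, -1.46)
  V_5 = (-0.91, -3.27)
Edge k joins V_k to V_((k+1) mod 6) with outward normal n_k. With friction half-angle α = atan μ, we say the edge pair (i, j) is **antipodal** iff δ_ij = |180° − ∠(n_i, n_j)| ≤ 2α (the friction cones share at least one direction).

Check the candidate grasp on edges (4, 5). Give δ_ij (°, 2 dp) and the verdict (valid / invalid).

δ = 141.06°, invalid

α = atan 0.8 = 38.66°;  2α = 77.32°
edge 4: e_4 = (+2.29, -1.81);  n_4 = (-0.6201, -0.7845)
edge 5: e_5 = (+1.85, +0.02);  n_5 = (+0.0108, -0.9999)
∠(n_4, n_5) = 38.94°
δ = |180° − 38.94°| = 141.06°
141.06° > 2α = 77.32°  →  invalid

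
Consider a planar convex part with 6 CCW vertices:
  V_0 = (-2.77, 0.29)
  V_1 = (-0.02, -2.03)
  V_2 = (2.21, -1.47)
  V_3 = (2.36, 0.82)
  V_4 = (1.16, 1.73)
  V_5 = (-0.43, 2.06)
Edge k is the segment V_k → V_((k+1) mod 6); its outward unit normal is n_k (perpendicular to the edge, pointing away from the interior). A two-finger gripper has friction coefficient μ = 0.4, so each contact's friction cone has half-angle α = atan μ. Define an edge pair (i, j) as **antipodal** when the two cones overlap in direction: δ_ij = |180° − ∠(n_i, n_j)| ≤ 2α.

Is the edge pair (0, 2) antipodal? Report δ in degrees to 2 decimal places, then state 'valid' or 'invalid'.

α = atan 0.4 = 21.80°;  2α = 43.60°
edge 0: e_0 = (+2.75, -2.32);  n_0 = (-0.6448, -0.7643)
edge 2: e_2 = (+0.15, +2.29);  n_2 = (+0.9979, -0.0654)
∠(n_0, n_2) = 126.40°
δ = |180° − 126.40°| = 53.60°
53.60° > 2α = 43.60°  →  invalid

δ = 53.60°, invalid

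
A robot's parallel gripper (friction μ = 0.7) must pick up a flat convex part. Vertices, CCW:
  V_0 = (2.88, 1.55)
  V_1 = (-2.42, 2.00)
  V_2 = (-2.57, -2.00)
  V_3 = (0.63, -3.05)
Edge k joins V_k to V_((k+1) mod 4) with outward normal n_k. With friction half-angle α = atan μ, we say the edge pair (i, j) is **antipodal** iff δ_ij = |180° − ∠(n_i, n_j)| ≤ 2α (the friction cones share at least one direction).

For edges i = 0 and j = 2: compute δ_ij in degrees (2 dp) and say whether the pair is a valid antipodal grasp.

α = atan 0.7 = 34.99°;  2α = 69.98°
edge 0: e_0 = (-5.30, +0.45);  n_0 = (+0.0846, +0.9964)
edge 2: e_2 = (+3.20, -1.05);  n_2 = (-0.3118, -0.9502)
∠(n_0, n_2) = 166.69°
δ = |180° − 166.69°| = 13.31°
13.31° ≤ 2α = 69.98°  →  valid

δ = 13.31°, valid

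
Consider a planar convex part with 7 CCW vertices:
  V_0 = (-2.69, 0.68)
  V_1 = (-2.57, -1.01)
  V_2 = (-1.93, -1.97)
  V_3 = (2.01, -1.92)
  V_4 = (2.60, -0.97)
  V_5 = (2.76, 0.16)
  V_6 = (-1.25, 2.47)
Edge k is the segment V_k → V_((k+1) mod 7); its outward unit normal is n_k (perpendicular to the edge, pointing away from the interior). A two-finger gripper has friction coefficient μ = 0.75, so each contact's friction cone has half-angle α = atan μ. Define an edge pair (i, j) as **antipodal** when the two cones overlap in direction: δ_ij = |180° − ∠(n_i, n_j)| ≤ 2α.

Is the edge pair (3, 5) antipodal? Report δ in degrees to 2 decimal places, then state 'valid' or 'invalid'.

α = atan 0.75 = 36.87°;  2α = 73.74°
edge 3: e_3 = (+0.59, +0.95);  n_3 = (+0.8495, -0.5276)
edge 5: e_5 = (-4.01, +2.31);  n_5 = (+0.4992, +0.8665)
∠(n_3, n_5) = 91.90°
δ = |180° − 91.90°| = 88.10°
88.10° > 2α = 73.74°  →  invalid

δ = 88.10°, invalid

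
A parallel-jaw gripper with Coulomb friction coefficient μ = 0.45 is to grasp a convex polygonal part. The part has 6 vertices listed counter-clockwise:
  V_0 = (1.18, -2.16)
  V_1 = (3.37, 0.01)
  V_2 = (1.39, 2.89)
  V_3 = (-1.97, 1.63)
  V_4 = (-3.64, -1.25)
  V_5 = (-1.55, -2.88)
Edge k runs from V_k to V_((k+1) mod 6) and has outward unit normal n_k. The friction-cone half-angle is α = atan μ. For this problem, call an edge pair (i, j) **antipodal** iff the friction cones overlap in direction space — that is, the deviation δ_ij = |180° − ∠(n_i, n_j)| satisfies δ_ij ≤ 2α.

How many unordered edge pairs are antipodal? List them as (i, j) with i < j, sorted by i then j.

α = atan 0.45 = 24.23°;  2α = 48.46°
n_0 = (+0.7039, -0.7103)
n_1 = (+0.8240, +0.5665)
n_2 = (-0.3511, +0.9363)
n_3 = (-0.8651, +0.5016)
n_4 = (-0.6150, -0.7885)
n_5 = (+0.2550, -0.9669)
  (0,1): δ = 100.23°  ·
  (0,2): δ = 24.18°  ✓
  (0,3): δ = 15.16°  ✓
  (0,4): δ = 97.31°  ·
  (0,5): δ = 150.04°  ·
  (1,2): δ = 103.95°  ·
  (1,3): δ = 64.62°  ·
  (1,4): δ = 17.54°  ✓
  (1,5): δ = 70.27°  ·
  (2,3): δ = 140.66°  ·
  (2,4): δ = 58.51°  ·
  (2,5): δ = 5.78°  ✓
  (3,4): δ = 97.84°  ·
  (3,5): δ = 45.12°  ✓
  (4,5): δ = 127.27°  ·
antipodal pairs: 5

count = 5; pairs: (0,2), (0,3), (1,4), (2,5), (3,5)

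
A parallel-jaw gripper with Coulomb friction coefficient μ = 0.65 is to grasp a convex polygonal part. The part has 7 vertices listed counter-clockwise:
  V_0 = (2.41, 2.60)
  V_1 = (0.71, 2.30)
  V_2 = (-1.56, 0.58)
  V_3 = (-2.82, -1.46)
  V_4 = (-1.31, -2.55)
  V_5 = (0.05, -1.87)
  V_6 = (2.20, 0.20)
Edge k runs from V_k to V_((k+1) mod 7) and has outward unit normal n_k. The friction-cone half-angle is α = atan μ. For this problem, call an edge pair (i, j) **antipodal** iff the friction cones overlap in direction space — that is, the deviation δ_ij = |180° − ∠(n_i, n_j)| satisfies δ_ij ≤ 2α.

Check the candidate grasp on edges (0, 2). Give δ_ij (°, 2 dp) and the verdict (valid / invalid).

δ = 131.71°, invalid

α = atan 0.65 = 33.02°;  2α = 66.05°
edge 0: e_0 = (-1.70, -0.30);  n_0 = (-0.1738, +0.9848)
edge 2: e_2 = (-1.26, -2.04);  n_2 = (-0.8508, +0.5255)
∠(n_0, n_2) = 48.29°
δ = |180° − 48.29°| = 131.71°
131.71° > 2α = 66.05°  →  invalid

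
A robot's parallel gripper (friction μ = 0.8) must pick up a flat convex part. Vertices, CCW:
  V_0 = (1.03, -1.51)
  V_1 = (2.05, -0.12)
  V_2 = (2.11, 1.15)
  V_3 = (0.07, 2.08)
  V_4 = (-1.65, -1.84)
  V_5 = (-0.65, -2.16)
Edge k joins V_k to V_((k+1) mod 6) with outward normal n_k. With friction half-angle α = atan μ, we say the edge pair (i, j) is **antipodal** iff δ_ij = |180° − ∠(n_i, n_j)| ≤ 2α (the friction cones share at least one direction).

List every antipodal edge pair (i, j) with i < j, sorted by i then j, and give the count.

count = 6; pairs: (0,3), (1,3), (1,4), (2,4), (2,5), (3,5)

α = atan 0.8 = 38.66°;  2α = 77.32°
n_0 = (+0.8062, -0.5916)
n_1 = (+0.9989, -0.0472)
n_2 = (+0.4148, +0.9099)
n_3 = (-0.9157, +0.4018)
n_4 = (-0.3048, -0.9524)
n_5 = (+0.3608, -0.9326)
  (0,1): δ = 146.43°  ·
  (0,2): δ = 78.24°  ·
  (0,3): δ = 12.58°  ✓
  (0,4): δ = 108.53°  ·
  (0,5): δ = 147.42°  ·
  (1,2): δ = 111.80°  ·
  (1,3): δ = 20.99°  ✓
  (1,4): δ = 74.96°  ✓
  (1,5): δ = 113.86°  ·
  (2,3): δ = 89.18°  ·
  (2,4): δ = 6.76°  ✓
  (2,5): δ = 45.66°  ✓
  (3,4): δ = 84.05°  ·
  (3,5): δ = 45.16°  ✓
  (4,5): δ = 141.10°  ·
antipodal pairs: 6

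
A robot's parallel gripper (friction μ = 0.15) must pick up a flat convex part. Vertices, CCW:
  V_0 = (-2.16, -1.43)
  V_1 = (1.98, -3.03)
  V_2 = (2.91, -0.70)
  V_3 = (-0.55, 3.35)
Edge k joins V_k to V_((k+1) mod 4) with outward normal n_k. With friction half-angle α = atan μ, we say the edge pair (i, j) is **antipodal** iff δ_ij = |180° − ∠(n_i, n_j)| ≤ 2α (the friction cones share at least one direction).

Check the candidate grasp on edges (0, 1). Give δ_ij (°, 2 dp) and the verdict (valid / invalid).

α = atan 0.15 = 8.53°;  2α = 17.06°
edge 0: e_0 = (+4.14, -1.60);  n_0 = (-0.3605, -0.9328)
edge 1: e_1 = (+0.93, +2.33);  n_1 = (+0.9288, -0.3707)
∠(n_0, n_1) = 89.37°
δ = |180° − 89.37°| = 90.63°
90.63° > 2α = 17.06°  →  invalid

δ = 90.63°, invalid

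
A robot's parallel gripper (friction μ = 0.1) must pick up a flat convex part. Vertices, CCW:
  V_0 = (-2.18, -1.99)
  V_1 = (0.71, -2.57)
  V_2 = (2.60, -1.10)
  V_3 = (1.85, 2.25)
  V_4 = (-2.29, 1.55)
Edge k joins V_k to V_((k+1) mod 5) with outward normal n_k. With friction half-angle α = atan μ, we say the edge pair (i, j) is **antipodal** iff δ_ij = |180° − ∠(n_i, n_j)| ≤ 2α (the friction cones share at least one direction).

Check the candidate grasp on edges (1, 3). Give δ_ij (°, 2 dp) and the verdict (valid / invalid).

α = atan 0.1 = 5.71°;  2α = 11.42°
edge 1: e_1 = (+1.89, +1.47);  n_1 = (+0.6139, -0.7894)
edge 3: e_3 = (-4.14, -0.70);  n_3 = (-0.1667, +0.9860)
∠(n_1, n_3) = 151.72°
δ = |180° − 151.72°| = 28.28°
28.28° > 2α = 11.42°  →  invalid

δ = 28.28°, invalid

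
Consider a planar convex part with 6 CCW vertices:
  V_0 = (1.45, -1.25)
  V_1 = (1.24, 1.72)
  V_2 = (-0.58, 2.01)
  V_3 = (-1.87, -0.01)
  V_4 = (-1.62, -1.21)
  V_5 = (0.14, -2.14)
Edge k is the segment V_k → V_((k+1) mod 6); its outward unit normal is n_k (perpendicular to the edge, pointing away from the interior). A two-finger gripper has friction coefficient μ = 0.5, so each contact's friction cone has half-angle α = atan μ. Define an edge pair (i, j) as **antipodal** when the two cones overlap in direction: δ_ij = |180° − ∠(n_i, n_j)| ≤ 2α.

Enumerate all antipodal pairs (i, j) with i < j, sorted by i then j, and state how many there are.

α = atan 0.5 = 26.57°;  2α = 53.13°
n_0 = (+0.9975, +0.0705)
n_1 = (+0.1574, +0.9875)
n_2 = (-0.8428, +0.5382)
n_3 = (-0.9790, -0.2040)
n_4 = (-0.4672, -0.8842)
n_5 = (+0.5620, -0.8272)
  (0,1): δ = 103.10°  ·
  (0,2): δ = 36.61°  ✓
  (0,3): δ = 7.72°  ✓
  (0,4): δ = 58.10°  ·
  (0,5): δ = 120.15°  ·
  (1,2): δ = 113.51°  ·
  (1,3): δ = 69.18°  ·
  (1,4): δ = 18.80°  ✓
  (1,5): δ = 43.25°  ✓
  (2,3): δ = 135.67°  ·
  (2,4): δ = 85.29°  ·
  (2,5): δ = 23.25°  ✓
  (3,4): δ = 129.62°  ·
  (3,5): δ = 67.58°  ·
  (4,5): δ = 117.96°  ·
antipodal pairs: 5

count = 5; pairs: (0,2), (0,3), (1,4), (1,5), (2,5)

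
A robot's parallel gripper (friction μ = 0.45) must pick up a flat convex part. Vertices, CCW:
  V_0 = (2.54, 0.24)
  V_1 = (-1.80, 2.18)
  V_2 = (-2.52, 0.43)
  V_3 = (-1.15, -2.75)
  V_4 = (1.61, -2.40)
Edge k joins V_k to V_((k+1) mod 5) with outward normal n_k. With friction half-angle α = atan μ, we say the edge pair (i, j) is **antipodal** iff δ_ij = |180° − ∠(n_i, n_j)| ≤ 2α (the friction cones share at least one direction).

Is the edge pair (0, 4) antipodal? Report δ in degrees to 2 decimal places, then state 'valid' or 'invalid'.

δ = 94.68°, invalid

α = atan 0.45 = 24.23°;  2α = 48.46°
edge 0: e_0 = (-4.34, +1.94);  n_0 = (+0.4081, +0.9129)
edge 4: e_4 = (+0.93, +2.64);  n_4 = (+0.9432, -0.3323)
∠(n_0, n_4) = 85.32°
δ = |180° − 85.32°| = 94.68°
94.68° > 2α = 48.46°  →  invalid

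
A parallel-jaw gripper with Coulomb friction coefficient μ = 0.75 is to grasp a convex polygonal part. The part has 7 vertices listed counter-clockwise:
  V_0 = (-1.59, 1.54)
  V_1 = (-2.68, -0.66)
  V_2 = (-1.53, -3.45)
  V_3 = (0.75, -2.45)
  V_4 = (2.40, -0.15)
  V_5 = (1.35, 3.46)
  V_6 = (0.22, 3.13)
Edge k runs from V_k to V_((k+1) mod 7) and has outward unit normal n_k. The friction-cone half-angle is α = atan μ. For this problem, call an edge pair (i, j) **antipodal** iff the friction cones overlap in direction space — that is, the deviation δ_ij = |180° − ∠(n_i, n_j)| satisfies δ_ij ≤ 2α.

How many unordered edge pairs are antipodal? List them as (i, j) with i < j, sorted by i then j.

α = atan 0.75 = 36.87°;  2α = 73.74°
n_0 = (-0.8961, +0.4440)
n_1 = (-0.9245, -0.3811)
n_2 = (+0.4017, -0.9158)
n_3 = (+0.8125, -0.5829)
n_4 = (+0.9602, +0.2793)
n_5 = (-0.2803, +0.9599)
n_6 = (-0.6600, +0.7513)
  (0,1): δ = 131.24°  ·
  (0,2): δ = 39.96°  ✓
  (0,3): δ = 9.30°  ✓
  (0,4): δ = 42.57°  ✓
  (0,5): δ = 132.64°  ·
  (0,6): δ = 157.65°  ·
  (1,2): δ = 88.72°  ·
  (1,3): δ = 58.06°  ✓
  (1,4): δ = 6.18°  ✓
  (1,5): δ = 83.88°  ·
  (1,6): δ = 108.90°  ·
  (2,3): δ = 149.34°  ·
  (2,4): δ = 97.46°  ·
  (2,5): δ = 7.40°  ✓
  (2,6): δ = 17.62°  ✓
  (3,4): δ = 128.13°  ·
  (3,5): δ = 38.06°  ✓
  (3,6): δ = 13.05°  ✓
  (4,5): δ = 89.94°  ·
  (4,6): δ = 64.92°  ✓
  (5,6): δ = 154.98°  ·
antipodal pairs: 10

count = 10; pairs: (0,2), (0,3), (0,4), (1,3), (1,4), (2,5), (2,6), (3,5), (3,6), (4,6)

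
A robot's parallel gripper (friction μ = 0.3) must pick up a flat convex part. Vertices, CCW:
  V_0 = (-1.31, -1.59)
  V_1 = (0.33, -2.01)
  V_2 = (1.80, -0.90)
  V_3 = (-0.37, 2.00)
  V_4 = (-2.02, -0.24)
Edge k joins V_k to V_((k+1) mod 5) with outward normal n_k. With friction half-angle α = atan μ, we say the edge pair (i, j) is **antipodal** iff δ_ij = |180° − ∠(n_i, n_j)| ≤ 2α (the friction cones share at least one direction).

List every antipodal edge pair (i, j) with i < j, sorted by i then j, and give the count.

α = atan 0.3 = 16.70°;  2α = 33.40°
n_0 = (-0.2481, -0.9687)
n_1 = (+0.6026, -0.7980)
n_2 = (+0.8007, +0.5991)
n_3 = (-0.8051, +0.5931)
n_4 = (-0.8851, -0.4655)
  (0,1): δ = 128.58°  ·
  (0,2): δ = 38.83°  ·
  (0,3): δ = 67.99°  ·
  (0,4): δ = 132.11°  ·
  (1,2): δ = 90.25°  ·
  (1,3): δ = 16.57°  ✓
  (1,4): δ = 80.68°  ·
  (2,3): δ = 73.18°  ·
  (2,4): δ = 9.07°  ✓
  (3,4): δ = 115.88°  ·
antipodal pairs: 2

count = 2; pairs: (1,3), (2,4)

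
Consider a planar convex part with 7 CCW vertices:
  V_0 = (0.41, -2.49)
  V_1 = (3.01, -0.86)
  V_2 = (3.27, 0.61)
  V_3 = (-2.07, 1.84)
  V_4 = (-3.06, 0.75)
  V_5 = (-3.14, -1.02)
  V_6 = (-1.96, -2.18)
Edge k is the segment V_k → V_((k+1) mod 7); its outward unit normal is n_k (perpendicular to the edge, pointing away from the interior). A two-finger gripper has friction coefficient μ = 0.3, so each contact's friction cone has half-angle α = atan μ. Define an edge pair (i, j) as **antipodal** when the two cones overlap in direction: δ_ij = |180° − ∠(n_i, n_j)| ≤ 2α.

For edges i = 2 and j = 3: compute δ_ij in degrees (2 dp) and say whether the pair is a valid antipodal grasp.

α = atan 0.3 = 16.70°;  2α = 33.40°
edge 2: e_2 = (-5.34, +1.23);  n_2 = (+0.2245, +0.9745)
edge 3: e_3 = (-0.99, -1.09);  n_3 = (-0.7402, +0.6723)
∠(n_2, n_3) = 60.72°
δ = |180° − 60.72°| = 119.28°
119.28° > 2α = 33.40°  →  invalid

δ = 119.28°, invalid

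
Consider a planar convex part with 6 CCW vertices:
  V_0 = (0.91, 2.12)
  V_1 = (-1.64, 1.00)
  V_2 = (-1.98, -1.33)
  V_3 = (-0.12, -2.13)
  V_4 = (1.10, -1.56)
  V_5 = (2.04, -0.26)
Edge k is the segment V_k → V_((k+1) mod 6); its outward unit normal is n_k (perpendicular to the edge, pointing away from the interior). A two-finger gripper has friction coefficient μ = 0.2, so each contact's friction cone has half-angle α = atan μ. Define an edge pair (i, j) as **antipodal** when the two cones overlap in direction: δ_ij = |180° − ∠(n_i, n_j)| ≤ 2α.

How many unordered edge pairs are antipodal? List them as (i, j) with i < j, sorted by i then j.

α = atan 0.2 = 11.31°;  2α = 22.62°
n_0 = (-0.4021, +0.9156)
n_1 = (-0.9895, +0.1444)
n_2 = (-0.3951, -0.9186)
n_3 = (+0.4233, -0.9060)
n_4 = (+0.8104, -0.5859)
n_5 = (+0.9034, +0.4289)
  (0,1): δ = 122.01°  ·
  (0,2): δ = 46.98°  ·
  (0,3): δ = 1.33°  ✓
  (0,4): δ = 30.42°  ·
  (0,5): δ = 91.69°  ·
  (1,2): δ = 104.97°  ·
  (1,3): δ = 56.66°  ·
  (1,4): δ = 27.57°  ·
  (1,5): δ = 33.70°  ·
  (2,3): δ = 131.68°  ·
  (2,4): δ = 102.60°  ·
  (2,5): δ = 41.33°  ·
  (3,4): δ = 150.91°  ·
  (3,5): δ = 89.64°  ·
  (4,5): δ = 118.73°  ·
antipodal pairs: 1

count = 1; pairs: (0,3)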